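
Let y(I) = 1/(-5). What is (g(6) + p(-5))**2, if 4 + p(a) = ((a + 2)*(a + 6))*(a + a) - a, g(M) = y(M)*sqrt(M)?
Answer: (155 - sqrt(6))**2/25 ≈ 930.87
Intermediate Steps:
y(I) = -1/5 (y(I) = 1*(-1/5) = -1/5)
g(M) = -sqrt(M)/5
p(a) = -4 - a + 2*a*(2 + a)*(6 + a) (p(a) = -4 + (((a + 2)*(a + 6))*(a + a) - a) = -4 + (((2 + a)*(6 + a))*(2*a) - a) = -4 + (2*a*(2 + a)*(6 + a) - a) = -4 + (-a + 2*a*(2 + a)*(6 + a)) = -4 - a + 2*a*(2 + a)*(6 + a))
(g(6) + p(-5))**2 = (-sqrt(6)/5 + (-4 + 2*(-5)**3 + 16*(-5)**2 + 23*(-5)))**2 = (-sqrt(6)/5 + (-4 + 2*(-125) + 16*25 - 115))**2 = (-sqrt(6)/5 + (-4 - 250 + 400 - 115))**2 = (-sqrt(6)/5 + 31)**2 = (31 - sqrt(6)/5)**2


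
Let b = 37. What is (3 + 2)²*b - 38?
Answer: 887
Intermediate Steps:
(3 + 2)²*b - 38 = (3 + 2)²*37 - 38 = 5²*37 - 38 = 25*37 - 38 = 925 - 38 = 887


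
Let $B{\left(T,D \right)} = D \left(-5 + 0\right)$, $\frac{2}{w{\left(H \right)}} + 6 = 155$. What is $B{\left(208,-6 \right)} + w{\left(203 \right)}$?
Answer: $\frac{4472}{149} \approx 30.013$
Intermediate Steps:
$w{\left(H \right)} = \frac{2}{149}$ ($w{\left(H \right)} = \frac{2}{-6 + 155} = \frac{2}{149}$)
$B{\left(T,D \right)} = - 5 D$ ($B{\left(T,D \right)} = D \left(-5\right) = - 5 D$)
$B{\left(208,-6 \right)} + w{\left(203 \right)} = \left(-5\right) \left(-6\right) + \frac{2}{149} = 30 + \frac{2}{149} = \frac{4472}{149}$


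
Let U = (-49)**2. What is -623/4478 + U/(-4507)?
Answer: -13559539/20182346 ≈ -0.67185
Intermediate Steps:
U = 2401
-623/4478 + U/(-4507) = -623/4478 + 2401/(-4507) = -623*1/4478 + 2401*(-1/4507) = -623/4478 - 2401/4507 = -13559539/20182346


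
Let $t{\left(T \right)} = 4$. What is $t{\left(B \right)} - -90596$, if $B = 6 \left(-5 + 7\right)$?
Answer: $90600$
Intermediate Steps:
$B = 12$ ($B = 6 \cdot 2 = 12$)
$t{\left(B \right)} - -90596 = 4 - -90596 = 4 + 90596 = 90600$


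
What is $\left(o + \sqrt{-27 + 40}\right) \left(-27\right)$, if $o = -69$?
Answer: $1863 - 27 \sqrt{13} \approx 1765.7$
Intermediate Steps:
$\left(o + \sqrt{-27 + 40}\right) \left(-27\right) = \left(-69 + \sqrt{-27 + 40}\right) \left(-27\right) = \left(-69 + \sqrt{13}\right) \left(-27\right) = 1863 - 27 \sqrt{13}$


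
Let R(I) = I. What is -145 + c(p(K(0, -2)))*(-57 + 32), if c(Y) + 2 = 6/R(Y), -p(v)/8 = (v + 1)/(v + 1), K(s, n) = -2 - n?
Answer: -305/4 ≈ -76.250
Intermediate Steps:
p(v) = -8 (p(v) = -8*(v + 1)/(v + 1) = -8*(1 + v)/(1 + v) = -8*1 = -8)
c(Y) = -2 + 6/Y
-145 + c(p(K(0, -2)))*(-57 + 32) = -145 + (-2 + 6/(-8))*(-57 + 32) = -145 + (-2 + 6*(-1/8))*(-25) = -145 + (-2 - 3/4)*(-25) = -145 - 11/4*(-25) = -145 + 275/4 = -305/4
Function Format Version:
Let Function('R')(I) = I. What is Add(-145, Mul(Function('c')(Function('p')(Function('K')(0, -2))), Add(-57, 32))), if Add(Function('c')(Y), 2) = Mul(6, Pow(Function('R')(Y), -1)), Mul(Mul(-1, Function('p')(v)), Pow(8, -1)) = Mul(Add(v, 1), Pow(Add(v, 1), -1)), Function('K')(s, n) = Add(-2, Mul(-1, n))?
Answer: Rational(-305, 4) ≈ -76.250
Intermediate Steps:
Function('p')(v) = -8 (Function('p')(v) = Mul(-8, Mul(Add(v, 1), Pow(Add(v, 1), -1))) = Mul(-8, Mul(Add(1, v), Pow(Add(1, v), -1))) = Mul(-8, 1) = -8)
Function('c')(Y) = Add(-2, Mul(6, Pow(Y, -1)))
Add(-145, Mul(Function('c')(Function('p')(Function('K')(0, -2))), Add(-57, 32))) = Add(-145, Mul(Add(-2, Mul(6, Pow(-8, -1))), Add(-57, 32))) = Add(-145, Mul(Add(-2, Mul(6, Rational(-1, 8))), -25)) = Add(-145, Mul(Add(-2, Rational(-3, 4)), -25)) = Add(-145, Mul(Rational(-11, 4), -25)) = Add(-145, Rational(275, 4)) = Rational(-305, 4)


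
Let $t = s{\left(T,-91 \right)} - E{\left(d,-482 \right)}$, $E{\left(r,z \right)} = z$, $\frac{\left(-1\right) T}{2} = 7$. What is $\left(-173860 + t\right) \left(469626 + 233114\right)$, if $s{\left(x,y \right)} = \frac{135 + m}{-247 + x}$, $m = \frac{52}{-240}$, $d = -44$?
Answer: $- \frac{95400734581679}{783} \approx -1.2184 \cdot 10^{11}$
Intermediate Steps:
$T = -14$ ($T = \left(-2\right) 7 = -14$)
$m = - \frac{13}{60}$ ($m = 52 \left(- \frac{1}{240}\right) = - \frac{13}{60} \approx -0.21667$)
$s{\left(x,y \right)} = \frac{8087}{60 \left(-247 + x\right)}$ ($s{\left(x,y \right)} = \frac{135 - \frac{13}{60}}{-247 + x} = \frac{8087}{60 \left(-247 + x\right)}$)
$t = \frac{7540033}{15660}$ ($t = \frac{8087}{60 \left(-247 - 14\right)} - -482 = \frac{8087}{60 \left(-261\right)} + 482 = \frac{8087}{60} \left(- \frac{1}{261}\right) + 482 = - \frac{8087}{15660} + 482 = \frac{7540033}{15660} \approx 481.48$)
$\left(-173860 + t\right) \left(469626 + 233114\right) = \left(-173860 + \frac{7540033}{15660}\right) \left(469626 + 233114\right) = \left(- \frac{2715107567}{15660}\right) 702740 = - \frac{95400734581679}{783}$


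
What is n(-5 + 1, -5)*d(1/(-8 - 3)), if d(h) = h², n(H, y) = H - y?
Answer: 1/121 ≈ 0.0082645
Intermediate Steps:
n(-5 + 1, -5)*d(1/(-8 - 3)) = ((-5 + 1) - 1*(-5))*(1/(-8 - 3))² = (-4 + 5)*(1/(-11))² = 1*(-1/11)² = 1*(1/121) = 1/121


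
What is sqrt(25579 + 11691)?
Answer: sqrt(37270) ≈ 193.05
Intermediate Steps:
sqrt(25579 + 11691) = sqrt(37270)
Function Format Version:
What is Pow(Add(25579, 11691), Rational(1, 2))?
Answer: Pow(37270, Rational(1, 2)) ≈ 193.05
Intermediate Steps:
Pow(Add(25579, 11691), Rational(1, 2)) = Pow(37270, Rational(1, 2))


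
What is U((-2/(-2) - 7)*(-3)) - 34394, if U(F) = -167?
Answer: -34561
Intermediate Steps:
U((-2/(-2) - 7)*(-3)) - 34394 = -167 - 34394 = -34561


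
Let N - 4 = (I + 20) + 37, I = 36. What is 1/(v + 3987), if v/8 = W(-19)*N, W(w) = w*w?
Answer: 1/284123 ≈ 3.5196e-6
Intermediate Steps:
W(w) = w²
N = 97 (N = 4 + ((36 + 20) + 37) = 4 + (56 + 37) = 4 + 93 = 97)
v = 280136 (v = 8*((-19)²*97) = 8*(361*97) = 8*35017 = 280136)
1/(v + 3987) = 1/(280136 + 3987) = 1/284123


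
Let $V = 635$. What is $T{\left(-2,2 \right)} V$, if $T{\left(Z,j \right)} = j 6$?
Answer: $7620$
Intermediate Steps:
$T{\left(Z,j \right)} = 6 j$
$T{\left(-2,2 \right)} V = 6 \cdot 2 \cdot 635 = 12 \cdot 635 = 7620$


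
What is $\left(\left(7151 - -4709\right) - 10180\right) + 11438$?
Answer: $13118$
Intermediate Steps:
$\left(\left(7151 - -4709\right) - 10180\right) + 11438 = \left(\left(7151 + 4709\right) - 10180\right) + 11438 = \left(11860 - 10180\right) + 11438 = 1680 + 11438 = 13118$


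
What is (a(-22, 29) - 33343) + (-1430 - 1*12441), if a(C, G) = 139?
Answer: -47075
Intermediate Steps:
(a(-22, 29) - 33343) + (-1430 - 1*12441) = (139 - 33343) + (-1430 - 1*12441) = -33204 + (-1430 - 12441) = -33204 - 13871 = -47075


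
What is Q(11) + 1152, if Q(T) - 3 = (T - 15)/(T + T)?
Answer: 12703/11 ≈ 1154.8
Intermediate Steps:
Q(T) = 3 + (-15 + T)/(2*T) (Q(T) = 3 + (T - 15)/(T + T) = 3 + (-15 + T)/((2*T)) = 3 + (-15 + T)*(1/(2*T)) = 3 + (-15 + T)/(2*T))
Q(11) + 1152 = (½)*(-15 + 7*11)/11 + 1152 = (½)*(1/11)*(-15 + 77) + 1152 = (½)*(1/11)*62 + 1152 = 31/11 + 1152 = 12703/11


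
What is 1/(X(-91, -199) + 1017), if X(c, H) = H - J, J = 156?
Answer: 1/662 ≈ 0.0015106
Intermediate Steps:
X(c, H) = -156 + H (X(c, H) = H - 1*156 = H - 156 = -156 + H)
1/(X(-91, -199) + 1017) = 1/((-156 - 199) + 1017) = 1/(-355 + 1017) = 1/662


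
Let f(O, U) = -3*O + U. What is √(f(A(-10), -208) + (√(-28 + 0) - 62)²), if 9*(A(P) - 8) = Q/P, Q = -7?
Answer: √(3225390 - 223200*I*√7)/30 ≈ 60.113 - 5.4576*I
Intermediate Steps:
A(P) = 8 - 7/(9*P) (A(P) = 8 + (-7/P)/9 = 8 - 7/(9*P))
f(O, U) = U - 3*O
√(f(A(-10), -208) + (√(-28 + 0) - 62)²) = √((-208 - 3*(8 - 7/9/(-10))) + (√(-28 + 0) - 62)²) = √((-208 - 3*(8 - 7/9*(-⅒))) + (√(-28) - 62)²) = √((-208 - 3*(8 + 7/90)) + (2*I*√7 - 62)²) = √((-208 - 3*727/90) + (-62 + 2*I*√7)²) = √((-208 - 727/30) + (-62 + 2*I*√7)²) = √(-6967/30 + (-62 + 2*I*√7)²)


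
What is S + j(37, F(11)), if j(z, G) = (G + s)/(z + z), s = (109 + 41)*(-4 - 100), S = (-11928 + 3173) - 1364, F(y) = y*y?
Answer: -764285/74 ≈ -10328.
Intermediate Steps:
F(y) = y²
S = -10119 (S = -8755 - 1364 = -10119)
s = -15600 (s = 150*(-104) = -15600)
j(z, G) = (-15600 + G)/(2*z) (j(z, G) = (G - 15600)/(z + z) = (-15600 + G)/((2*z)) = (-15600 + G)*(1/(2*z)) = (-15600 + G)/(2*z))
S + j(37, F(11)) = -10119 + (½)*(-15600 + 11²)/37 = -10119 + (½)*(1/37)*(-15600 + 121) = -10119 + (½)*(1/37)*(-15479) = -10119 - 15479/74 = -764285/74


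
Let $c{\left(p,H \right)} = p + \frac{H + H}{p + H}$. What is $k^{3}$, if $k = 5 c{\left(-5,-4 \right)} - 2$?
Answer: $- \frac{8365427}{729} \approx -11475.0$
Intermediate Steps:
$c{\left(p,H \right)} = p + \frac{2 H}{H + p}$
$k = - \frac{203}{9}$ ($k = 5 \frac{\left(-5\right)^{2} + 2 \left(-4\right) - -20}{-4 - 5} - 2 = 5 \frac{25 - 8 + 20}{-9} - 2 = 5 \left(\left(- \frac{1}{9}\right) 37\right) - 2 = 5 \left(- \frac{37}{9}\right) - 2 = - \frac{185}{9} - 2 = - \frac{203}{9} \approx -22.556$)
$k^{3} = \left(- \frac{203}{9}\right)^{3} = - \frac{8365427}{729}$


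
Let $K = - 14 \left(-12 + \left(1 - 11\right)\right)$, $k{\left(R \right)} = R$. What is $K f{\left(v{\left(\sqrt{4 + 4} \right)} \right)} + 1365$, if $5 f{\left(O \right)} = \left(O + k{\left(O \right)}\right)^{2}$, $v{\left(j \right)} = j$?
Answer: $\frac{16681}{5} \approx 3336.2$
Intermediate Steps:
$K = 308$ ($K = - 14 \left(-12 + \left(1 - 11\right)\right) = - 14 \left(-12 - 10\right) = \left(-14\right) \left(-22\right) = 308$)
$f{\left(O \right)} = \frac{4 O^{2}}{5}$ ($f{\left(O \right)} = \frac{\left(O + O\right)^{2}}{5} = \frac{\left(2 O\right)^{2}}{5} = \frac{4 O^{2}}{5}$)
$K f{\left(v{\left(\sqrt{4 + 4} \right)} \right)} + 1365 = 308 \frac{4 \left(\sqrt{4 + 4}\right)^{2}}{5} + 1365 = 308 \frac{4 \left(\sqrt{8}\right)^{2}}{5} + 1365 = 308 \frac{4 \left(2 \sqrt{2}\right)^{2}}{5} + 1365 = 308 \cdot \frac{4}{5} \cdot 8 + 1365 = 308 \cdot \frac{32}{5} + 1365 = \frac{9856}{5} + 1365 = \frac{16681}{5}$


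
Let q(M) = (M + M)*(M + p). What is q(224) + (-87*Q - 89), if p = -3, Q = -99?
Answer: 107532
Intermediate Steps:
q(M) = 2*M*(-3 + M) (q(M) = (M + M)*(M - 3) = (2*M)*(-3 + M) = 2*M*(-3 + M))
q(224) + (-87*Q - 89) = 2*224*(-3 + 224) + (-87*(-99) - 89) = 2*224*221 + (8613 - 89) = 99008 + 8524 = 107532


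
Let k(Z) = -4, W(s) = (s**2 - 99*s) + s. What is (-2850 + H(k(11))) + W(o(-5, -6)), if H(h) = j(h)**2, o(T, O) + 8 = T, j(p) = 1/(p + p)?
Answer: -90047/64 ≈ -1407.0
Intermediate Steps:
j(p) = 1/(2*p)
o(T, O) = -8 + T
W(s) = s**2 - 98*s
H(h) = 1/(4*h**2) (H(h) = (1/(2*h))**2 = 1/(4*h**2))
(-2850 + H(k(11))) + W(o(-5, -6)) = (-2850 + (1/4)/(-4)**2) + (-8 - 5)*(-98 + (-8 - 5)) = (-2850 + (1/4)*(1/16)) - 13*(-98 - 13) = (-2850 + 1/64) - 13*(-111) = -182399/64 + 1443 = -90047/64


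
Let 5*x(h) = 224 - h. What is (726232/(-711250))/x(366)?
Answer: 181558/5049875 ≈ 0.035953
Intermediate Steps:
x(h) = 224/5 - h/5 (x(h) = (224 - h)/5 = 224/5 - h/5)
(726232/(-711250))/x(366) = (726232/(-711250))/(224/5 - ⅕*366) = (726232*(-1/711250))/(224/5 - 366/5) = -363116/(355625*(-142/5)) = -363116/355625*(-5/142) = 181558/5049875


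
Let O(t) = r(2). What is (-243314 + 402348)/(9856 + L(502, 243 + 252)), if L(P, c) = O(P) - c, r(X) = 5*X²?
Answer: 159034/9381 ≈ 16.953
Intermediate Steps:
O(t) = 20 (O(t) = 5*2² = 5*4 = 20)
L(P, c) = 20 - c
(-243314 + 402348)/(9856 + L(502, 243 + 252)) = (-243314 + 402348)/(9856 + (20 - (243 + 252))) = 159034/(9856 + (20 - 1*495)) = 159034/(9856 + (20 - 495)) = 159034/(9856 - 475) = 159034/9381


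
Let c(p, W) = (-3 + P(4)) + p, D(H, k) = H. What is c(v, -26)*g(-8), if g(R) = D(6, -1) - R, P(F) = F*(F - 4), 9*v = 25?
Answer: -28/9 ≈ -3.1111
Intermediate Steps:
v = 25/9 (v = (⅑)*25 = 25/9 ≈ 2.7778)
P(F) = F*(-4 + F)
g(R) = 6 - R
c(p, W) = -3 + p (c(p, W) = (-3 + 4*(-4 + 4)) + p = (-3 + 4*0) + p = (-3 + 0) + p = -3 + p)
c(v, -26)*g(-8) = (-3 + 25/9)*(6 - 1*(-8)) = -2*(6 + 8)/9 = -2/9*14 = -28/9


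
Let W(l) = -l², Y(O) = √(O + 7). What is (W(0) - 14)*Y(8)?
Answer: -14*√15 ≈ -54.222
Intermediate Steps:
Y(O) = √(7 + O)
(W(0) - 14)*Y(8) = (-1*0² - 14)*√(7 + 8) = (-1*0 - 14)*√15 = (0 - 14)*√15 = -14*√15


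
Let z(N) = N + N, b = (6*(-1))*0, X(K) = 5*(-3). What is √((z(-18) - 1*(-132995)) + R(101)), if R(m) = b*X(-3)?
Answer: √132959 ≈ 364.64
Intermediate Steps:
X(K) = -15
b = 0 (b = -6*0 = 0)
R(m) = 0 (R(m) = 0*(-15) = 0)
z(N) = 2*N
√((z(-18) - 1*(-132995)) + R(101)) = √((2*(-18) - 1*(-132995)) + 0) = √((-36 + 132995) + 0) = √(132959 + 0) = √132959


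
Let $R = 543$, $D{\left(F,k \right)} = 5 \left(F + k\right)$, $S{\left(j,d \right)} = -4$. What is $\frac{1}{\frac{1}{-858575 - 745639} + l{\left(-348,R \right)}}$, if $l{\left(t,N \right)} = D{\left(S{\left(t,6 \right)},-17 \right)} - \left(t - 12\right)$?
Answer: $\frac{1604214}{409074569} \approx 0.0039216$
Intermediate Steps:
$D{\left(F,k \right)} = 5 F + 5 k$
$l{\left(t,N \right)} = -93 - t$ ($l{\left(t,N \right)} = \left(5 \left(-4\right) + 5 \left(-17\right)\right) - \left(t - 12\right) = \left(-20 - 85\right) - \left(-12 + t\right) = -105 - \left(-12 + t\right) = -93 - t$)
$\frac{1}{\frac{1}{-858575 - 745639} + l{\left(-348,R \right)}} = \frac{1}{\frac{1}{-858575 - 745639} - -255} = \frac{1}{\frac{1}{-1604214} + \left(-93 + 348\right)} = \frac{1}{- \frac{1}{1604214} + 255} = \frac{1}{\frac{409074569}{1604214}} = \frac{1604214}{409074569}$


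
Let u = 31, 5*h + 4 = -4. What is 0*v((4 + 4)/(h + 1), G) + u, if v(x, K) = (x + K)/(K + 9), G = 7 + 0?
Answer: 31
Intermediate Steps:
h = -8/5 (h = -4/5 + (1/5)*(-4) = -4/5 - 4/5 = -8/5 ≈ -1.6000)
G = 7
v(x, K) = (K + x)/(9 + K)
0*v((4 + 4)/(h + 1), G) + u = 0*((7 + (4 + 4)/(-8/5 + 1))/(9 + 7)) + 31 = 0*((7 + 8/(-3/5))/16) + 31 = 0*((7 + 8*(-5/3))/16) + 31 = 0*((7 - 40/3)/16) + 31 = 0*((1/16)*(-19/3)) + 31 = 0*(-19/48) + 31 = 0 + 31 = 31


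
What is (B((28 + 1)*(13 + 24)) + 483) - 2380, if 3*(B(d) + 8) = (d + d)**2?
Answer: 4599601/3 ≈ 1.5332e+6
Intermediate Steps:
B(d) = -8 + 4*d**2/3 (B(d) = -8 + (d + d)**2/3 = -8 + (2*d)**2/3 = -8 + (4*d**2)/3 = -8 + 4*d**2/3)
(B((28 + 1)*(13 + 24)) + 483) - 2380 = ((-8 + 4*((28 + 1)*(13 + 24))**2/3) + 483) - 2380 = ((-8 + 4*(29*37)**2/3) + 483) - 2380 = ((-8 + (4/3)*1073**2) + 483) - 2380 = ((-8 + (4/3)*1151329) + 483) - 2380 = ((-8 + 4605316/3) + 483) - 2380 = (4605292/3 + 483) - 2380 = 4606741/3 - 2380 = 4599601/3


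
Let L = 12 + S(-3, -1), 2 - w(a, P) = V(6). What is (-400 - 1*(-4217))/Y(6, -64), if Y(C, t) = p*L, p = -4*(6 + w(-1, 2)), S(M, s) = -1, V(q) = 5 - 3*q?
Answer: -347/84 ≈ -4.1310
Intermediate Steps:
w(a, P) = 15 (w(a, P) = 2 - (5 - 3*6) = 2 - (5 - 18) = 2 - 1*(-13) = 2 + 13 = 15)
L = 11 (L = 12 - 1 = 11)
p = -84 (p = -4*(6 + 15) = -4*21 = -84)
Y(C, t) = -924 (Y(C, t) = -84*11 = -924)
(-400 - 1*(-4217))/Y(6, -64) = (-400 - 1*(-4217))/(-924) = (-400 + 4217)*(-1/924) = 3817*(-1/924) = -347/84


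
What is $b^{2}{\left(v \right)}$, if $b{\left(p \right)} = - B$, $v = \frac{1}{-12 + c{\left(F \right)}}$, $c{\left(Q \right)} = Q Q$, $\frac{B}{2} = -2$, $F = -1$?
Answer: $16$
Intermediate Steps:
$B = -4$ ($B = 2 \left(-2\right) = -4$)
$c{\left(Q \right)} = Q^{2}$
$v = - \frac{1}{11}$ ($v = \frac{1}{-12 + \left(-1\right)^{2}} = \frac{1}{-12 + 1} = \frac{1}{-11} = - \frac{1}{11} \approx -0.090909$)
$b{\left(p \right)} = 4$ ($b{\left(p \right)} = \left(-1\right) \left(-4\right) = 4$)
$b^{2}{\left(v \right)} = 4^{2} = 16$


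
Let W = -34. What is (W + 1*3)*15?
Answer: -465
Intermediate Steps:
(W + 1*3)*15 = (-34 + 1*3)*15 = (-34 + 3)*15 = -31*15 = -465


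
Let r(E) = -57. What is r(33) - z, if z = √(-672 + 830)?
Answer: -57 - √158 ≈ -69.570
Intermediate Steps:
z = √158 ≈ 12.570
r(33) - z = -57 - √158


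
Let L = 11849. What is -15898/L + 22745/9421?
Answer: 119730447/111629429 ≈ 1.0726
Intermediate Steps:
-15898/L + 22745/9421 = -15898/11849 + 22745/9421 = 119730447/111629429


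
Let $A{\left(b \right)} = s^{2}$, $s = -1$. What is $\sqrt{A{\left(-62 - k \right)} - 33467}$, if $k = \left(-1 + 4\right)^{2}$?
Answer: $i \sqrt{33466} \approx 182.94 i$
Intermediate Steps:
$k = 9$ ($k = 3^{2} = 9$)
$A{\left(b \right)} = 1$ ($A{\left(b \right)} = \left(-1\right)^{2} = 1$)
$\sqrt{A{\left(-62 - k \right)} - 33467} = \sqrt{1 - 33467} = \sqrt{-33466} = i \sqrt{33466}$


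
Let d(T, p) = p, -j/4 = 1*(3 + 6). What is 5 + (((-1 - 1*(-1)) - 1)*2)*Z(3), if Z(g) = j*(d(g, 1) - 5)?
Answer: -283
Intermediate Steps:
j = -36 (j = -4*(3 + 6) = -4*9 = -36)
Z(g) = 144 (Z(g) = -36*(1 - 5) = -36*(-4) = 144)
5 + (((-1 - 1*(-1)) - 1)*2)*Z(3) = 5 + (((-1 - 1*(-1)) - 1)*2)*144 = 5 + (((-1 + 1) - 1)*2)*144 = 5 + ((0 - 1)*2)*144 = 5 - 1*2*144 = 5 - 2*144 = 5 - 288 = -283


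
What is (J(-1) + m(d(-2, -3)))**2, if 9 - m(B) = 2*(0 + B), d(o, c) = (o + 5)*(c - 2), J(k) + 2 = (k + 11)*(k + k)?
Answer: 289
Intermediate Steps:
J(k) = -2 + 2*k*(11 + k) (J(k) = -2 + (k + 11)*(k + k) = -2 + (11 + k)*(2*k) = -2 + 2*k*(11 + k))
d(o, c) = (-2 + c)*(5 + o) (d(o, c) = (5 + o)*(-2 + c) = (-2 + c)*(5 + o))
m(B) = 9 - 2*B (m(B) = 9 - 2*(0 + B) = 9 - 2*B)
(J(-1) + m(d(-2, -3)))**2 = ((-2 + 2*(-1)**2 + 22*(-1)) + (9 - 2*(-10 - 2*(-2) + 5*(-3) - 3*(-2))))**2 = ((-2 + 2*1 - 22) + (9 - 2*(-10 + 4 - 15 + 6)))**2 = ((-2 + 2 - 22) + (9 - 2*(-15)))**2 = (-22 + (9 + 30))**2 = (-22 + 39)**2 = 17**2 = 289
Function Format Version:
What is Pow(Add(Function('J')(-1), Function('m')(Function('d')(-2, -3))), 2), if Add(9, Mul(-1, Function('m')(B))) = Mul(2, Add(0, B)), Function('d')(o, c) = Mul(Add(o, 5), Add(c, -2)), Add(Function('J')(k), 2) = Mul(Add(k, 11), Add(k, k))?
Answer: 289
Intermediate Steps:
Function('J')(k) = Add(-2, Mul(2, k, Add(11, k))) (Function('J')(k) = Add(-2, Mul(Add(k, 11), Add(k, k))) = Add(-2, Mul(Add(11, k), Mul(2, k))) = Add(-2, Mul(2, k, Add(11, k))))
Function('d')(o, c) = Mul(Add(-2, c), Add(5, o)) (Function('d')(o, c) = Mul(Add(5, o), Add(-2, c)) = Mul(Add(-2, c), Add(5, o)))
Function('m')(B) = Add(9, Mul(-2, B)) (Function('m')(B) = Add(9, Mul(-1, Mul(2, Add(0, B)))) = Add(9, Mul(-1, Mul(2, B))) = Add(9, Mul(-2, B)))
Pow(Add(Function('J')(-1), Function('m')(Function('d')(-2, -3))), 2) = Pow(Add(Add(-2, Mul(2, Pow(-1, 2)), Mul(22, -1)), Add(9, Mul(-2, Add(-10, Mul(-2, -2), Mul(5, -3), Mul(-3, -2))))), 2) = Pow(Add(Add(-2, Mul(2, 1), -22), Add(9, Mul(-2, Add(-10, 4, -15, 6)))), 2) = Pow(Add(Add(-2, 2, -22), Add(9, Mul(-2, -15))), 2) = Pow(Add(-22, Add(9, 30)), 2) = Pow(Add(-22, 39), 2) = Pow(17, 2) = 289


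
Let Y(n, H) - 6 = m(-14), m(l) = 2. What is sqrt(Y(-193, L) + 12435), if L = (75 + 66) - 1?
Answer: sqrt(12443) ≈ 111.55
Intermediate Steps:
L = 140 (L = 141 - 1 = 140)
Y(n, H) = 8 (Y(n, H) = 6 + 2 = 8)
sqrt(Y(-193, L) + 12435) = sqrt(8 + 12435) = sqrt(12443)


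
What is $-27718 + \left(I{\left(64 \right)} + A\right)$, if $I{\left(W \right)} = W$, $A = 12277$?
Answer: $-15377$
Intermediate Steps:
$-27718 + \left(I{\left(64 \right)} + A\right) = -27718 + \left(64 + 12277\right) = -27718 + 12341 = -15377$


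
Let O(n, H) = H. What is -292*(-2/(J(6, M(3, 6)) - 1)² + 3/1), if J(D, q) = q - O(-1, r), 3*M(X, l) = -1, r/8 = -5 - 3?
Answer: -3869511/4418 ≈ -875.85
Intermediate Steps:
r = -64 (r = 8*(-5 - 3) = 8*(-8) = -64)
M(X, l) = -⅓ (M(X, l) = (⅓)*(-1) = -⅓)
J(D, q) = 64 + q (J(D, q) = q - 1*(-64) = q + 64 = 64 + q)
-292*(-2/(J(6, M(3, 6)) - 1)² + 3/1) = -292*(-2/((64 - ⅓) - 1)² + 3/1) = -292*(-2/(191/3 - 1)² + 3*1) = -292*(-2/((188/3)²) + 3) = -292*(-2/35344/9 + 3) = -292*(-2*9/35344 + 3) = -292*(-9/17672 + 3) = -292*53007/17672 = -3869511/4418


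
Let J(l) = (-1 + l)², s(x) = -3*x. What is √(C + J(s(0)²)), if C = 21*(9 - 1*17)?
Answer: I*√167 ≈ 12.923*I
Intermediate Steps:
C = -168 (C = 21*(9 - 17) = 21*(-8) = -168)
√(C + J(s(0)²)) = √(-168 + (-1 + (-3*0)²)²) = √(-168 + (-1 + 0²)²) = √(-168 + (-1 + 0)²) = √(-168 + (-1)²) = √(-168 + 1) = √(-167) = I*√167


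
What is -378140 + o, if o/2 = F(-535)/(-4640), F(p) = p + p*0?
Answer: -175456853/464 ≈ -3.7814e+5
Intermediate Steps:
F(p) = p (F(p) = p + 0 = p)
o = 107/464 (o = 2*(-535/(-4640)) = 2*(-535*(-1/4640)) = 2*(107/928) = 107/464 ≈ 0.23060)
-378140 + o = -378140 + 107/464 = -175456853/464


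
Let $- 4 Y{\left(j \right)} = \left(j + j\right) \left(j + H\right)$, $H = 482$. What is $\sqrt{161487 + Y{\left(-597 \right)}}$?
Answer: $\frac{\sqrt{508638}}{2} \approx 356.59$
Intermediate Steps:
$Y{\left(j \right)} = - \frac{j \left(482 + j\right)}{2}$ ($Y{\left(j \right)} = - \frac{\left(j + j\right) \left(j + 482\right)}{4} = - \frac{2 j \left(482 + j\right)}{4} = - \frac{j \left(482 + j\right)}{2}$)
$\sqrt{161487 + Y{\left(-597 \right)}} = \sqrt{161487 - - \frac{597 \left(482 - 597\right)}{2}} = \sqrt{161487 - \left(- \frac{597}{2}\right) \left(-115\right)} = \sqrt{161487 - \frac{68655}{2}} = \sqrt{\frac{254319}{2}} = \frac{\sqrt{508638}}{2}$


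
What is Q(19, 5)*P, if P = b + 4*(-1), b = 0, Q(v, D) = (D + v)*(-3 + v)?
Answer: -1536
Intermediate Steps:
Q(v, D) = (-3 + v)*(D + v)
P = -4 (P = 0 + 4*(-1) = 0 - 4 = -4)
Q(19, 5)*P = (19² - 3*5 - 3*19 + 5*19)*(-4) = (361 - 15 - 57 + 95)*(-4) = 384*(-4) = -1536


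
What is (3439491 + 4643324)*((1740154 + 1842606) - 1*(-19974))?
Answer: 29120232416210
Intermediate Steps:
(3439491 + 4643324)*((1740154 + 1842606) - 1*(-19974)) = 8082815*(3582760 + 19974) = 8082815*3602734 = 29120232416210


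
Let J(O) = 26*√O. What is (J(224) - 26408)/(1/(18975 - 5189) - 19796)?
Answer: 364060688/272907655 - 1433744*√14/272907655 ≈ 1.3144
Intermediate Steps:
(J(224) - 26408)/(1/(18975 - 5189) - 19796) = (26*√224 - 26408)/(1/(18975 - 5189) - 19796) = (26*(4*√14) - 26408)/(1/13786 - 19796) = (104*√14 - 26408)/(1/13786 - 19796) = (-26408 + 104*√14)/(-272907655/13786) = (-26408 + 104*√14)*(-13786/272907655) = 364060688/272907655 - 1433744*√14/272907655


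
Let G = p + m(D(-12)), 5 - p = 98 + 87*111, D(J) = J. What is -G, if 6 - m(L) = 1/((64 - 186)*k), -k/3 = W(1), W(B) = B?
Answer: 3566305/366 ≈ 9744.0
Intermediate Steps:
p = -9750 (p = 5 - (98 + 87*111) = 5 - (98 + 9657) = 5 - 1*9755 = 5 - 9755 = -9750)
k = -3 (k = -3*1 = -3)
m(L) = 2195/366 (m(L) = 6 - 1/((64 - 186)*(-3)) = 6 - (-1)/((-122)*3) = 6 - (-1)*(-1)/(122*3) = 6 - 1*1/366 = 6 - 1/366 = 2195/366)
G = -3566305/366 (G = -9750 + 2195/366 = -3566305/366 ≈ -9744.0)
-G = -1*(-3566305/366) = 3566305/366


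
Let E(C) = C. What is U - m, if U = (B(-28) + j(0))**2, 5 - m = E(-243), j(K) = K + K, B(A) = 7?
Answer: -199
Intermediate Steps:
j(K) = 2*K
m = 248 (m = 5 - 1*(-243) = 5 + 243 = 248)
U = 49 (U = (7 + 2*0)**2 = (7 + 0)**2 = 7**2 = 49)
U - m = 49 - 1*248 = 49 - 248 = -199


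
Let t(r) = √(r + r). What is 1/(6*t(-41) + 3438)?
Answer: 191/656822 - I*√82/1970466 ≈ 0.00029079 - 4.5956e-6*I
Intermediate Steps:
t(r) = √2*√r (t(r) = √(2*r) = √2*√r)
1/(6*t(-41) + 3438) = 1/(6*(√2*√(-41)) + 3438) = 1/(6*(√2*(I*√41)) + 3438) = 1/(6*(I*√82) + 3438) = 1/(6*I*√82 + 3438) = 1/(3438 + 6*I*√82)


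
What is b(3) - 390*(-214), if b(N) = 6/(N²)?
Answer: 250382/3 ≈ 83461.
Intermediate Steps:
b(N) = 6/N²
b(3) - 390*(-214) = 6/3² - 390*(-214) = 6*(⅑) + 83460 = ⅔ + 83460 = 250382/3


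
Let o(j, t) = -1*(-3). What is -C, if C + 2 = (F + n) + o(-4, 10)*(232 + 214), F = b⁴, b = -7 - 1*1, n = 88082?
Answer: -93514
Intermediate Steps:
o(j, t) = 3
b = -8 (b = -7 - 1 = -8)
F = 4096 (F = (-8)⁴ = 4096)
C = 93514 (C = -2 + ((4096 + 88082) + 3*(232 + 214)) = -2 + (92178 + 3*446) = -2 + (92178 + 1338) = -2 + 93516 = 93514)
-C = -1*93514 = -93514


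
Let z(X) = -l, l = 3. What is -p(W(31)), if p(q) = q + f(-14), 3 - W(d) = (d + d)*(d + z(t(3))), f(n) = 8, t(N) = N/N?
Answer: 1725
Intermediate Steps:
t(N) = 1
z(X) = -3 (z(X) = -1*3 = -3)
W(d) = 3 - 2*d*(-3 + d) (W(d) = 3 - (d + d)*(d - 3) = 3 - 2*d*(-3 + d))
p(q) = 8 + q (p(q) = q + 8 = 8 + q)
-p(W(31)) = -(8 + (3 - 2*31² + 6*31)) = -(8 + (3 - 2*961 + 186)) = -(8 + (3 - 1922 + 186)) = -(8 - 1733) = -1*(-1725) = 1725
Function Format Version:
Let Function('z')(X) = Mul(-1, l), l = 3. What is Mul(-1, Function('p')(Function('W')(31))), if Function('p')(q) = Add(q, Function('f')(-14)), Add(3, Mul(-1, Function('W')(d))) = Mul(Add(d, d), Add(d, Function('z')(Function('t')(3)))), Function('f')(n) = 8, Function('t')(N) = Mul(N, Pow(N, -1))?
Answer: 1725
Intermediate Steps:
Function('t')(N) = 1
Function('z')(X) = -3 (Function('z')(X) = Mul(-1, 3) = -3)
Function('W')(d) = Add(3, Mul(-2, d, Add(-3, d))) (Function('W')(d) = Add(3, Mul(-1, Mul(Add(d, d), Add(d, -3)))) = Add(3, Mul(-1, Mul(Mul(2, d), Add(-3, d)))) = Add(3, Mul(-1, Mul(2, d, Add(-3, d)))) = Add(3, Mul(-2, d, Add(-3, d))))
Function('p')(q) = Add(8, q) (Function('p')(q) = Add(q, 8) = Add(8, q))
Mul(-1, Function('p')(Function('W')(31))) = Mul(-1, Add(8, Add(3, Mul(-2, Pow(31, 2)), Mul(6, 31)))) = Mul(-1, Add(8, Add(3, Mul(-2, 961), 186))) = Mul(-1, Add(8, Add(3, -1922, 186))) = Mul(-1, Add(8, -1733)) = Mul(-1, -1725) = 1725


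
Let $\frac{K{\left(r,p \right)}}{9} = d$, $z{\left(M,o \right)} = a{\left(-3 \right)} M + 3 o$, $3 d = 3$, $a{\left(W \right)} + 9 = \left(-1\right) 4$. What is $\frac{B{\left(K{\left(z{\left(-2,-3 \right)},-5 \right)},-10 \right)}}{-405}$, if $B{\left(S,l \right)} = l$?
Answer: $\frac{2}{81} \approx 0.024691$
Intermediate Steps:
$a{\left(W \right)} = -13$ ($a{\left(W \right)} = -9 - 4 = -13$)
$d = 1$ ($d = \frac{1}{3} \cdot 3 = 1$)
$z{\left(M,o \right)} = - 13 M + 3 o$
$K{\left(r,p \right)} = 9$ ($K{\left(r,p \right)} = 9 \cdot 1 = 9$)
$\frac{B{\left(K{\left(z{\left(-2,-3 \right)},-5 \right)},-10 \right)}}{-405} = - \frac{10}{-405} = \left(-10\right) \left(- \frac{1}{405}\right) = \frac{2}{81}$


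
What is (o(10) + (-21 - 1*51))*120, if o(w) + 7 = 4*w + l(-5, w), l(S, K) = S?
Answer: -5280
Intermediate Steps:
o(w) = -12 + 4*w (o(w) = -7 + (4*w - 5) = -7 + (-5 + 4*w) = -12 + 4*w)
(o(10) + (-21 - 1*51))*120 = ((-12 + 4*10) + (-21 - 1*51))*120 = ((-12 + 40) + (-21 - 51))*120 = (28 - 72)*120 = -44*120 = -5280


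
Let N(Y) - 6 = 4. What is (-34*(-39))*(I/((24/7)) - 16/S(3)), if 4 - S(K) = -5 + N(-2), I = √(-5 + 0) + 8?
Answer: 24310 + 1547*I*√5/4 ≈ 24310.0 + 864.8*I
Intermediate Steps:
N(Y) = 10 (N(Y) = 6 + 4 = 10)
I = 8 + I*√5 (I = √(-5) + 8 = I*√5 + 8 = 8 + I*√5 ≈ 8.0 + 2.2361*I)
S(K) = -1 (S(K) = 4 - (-5 + 10) = 4 - 1*5 = 4 - 5 = -1)
(-34*(-39))*(I/((24/7)) - 16/S(3)) = (-34*(-39))*((8 + I*√5)/((24/7)) - 16/(-1)) = 1326*((8 + I*√5)/((24*(⅐))) - 16*(-1)) = 1326*((8 + I*√5)/(24/7) + 16) = 1326*((8 + I*√5)*(7/24) + 16) = 1326*((7/3 + 7*I*√5/24) + 16) = 1326*(55/3 + 7*I*√5/24) = 24310 + 1547*I*√5/4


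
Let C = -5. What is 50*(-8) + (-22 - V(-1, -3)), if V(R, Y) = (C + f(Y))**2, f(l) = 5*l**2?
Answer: -2022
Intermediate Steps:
V(R, Y) = (-5 + 5*Y**2)**2
50*(-8) + (-22 - V(-1, -3)) = 50*(-8) + (-22 - 25*(-1 + (-3)**2)**2) = -400 + (-22 - 25*(-1 + 9)**2) = -400 + (-22 - 25*8**2) = -400 + (-22 - 25*64) = -400 + (-22 - 1*1600) = -400 + (-22 - 1600) = -400 - 1622 = -2022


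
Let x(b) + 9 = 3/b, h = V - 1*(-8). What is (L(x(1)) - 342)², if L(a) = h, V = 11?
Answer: 104329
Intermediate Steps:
h = 19 (h = 11 - 1*(-8) = 11 + 8 = 19)
x(b) = -9 + 3/b
L(a) = 19
(L(x(1)) - 342)² = (19 - 342)² = (-323)² = 104329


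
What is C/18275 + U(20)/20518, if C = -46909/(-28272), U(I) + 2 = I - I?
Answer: -35431369/5300525737200 ≈ -6.6845e-6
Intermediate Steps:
U(I) = -2 (U(I) = -2 + (I - I) = -2 + 0 = -2)
C = 46909/28272 (C = -46909*(-1/28272) = 46909/28272 ≈ 1.6592)
C/18275 + U(20)/20518 = (46909/28272)/18275 - 2/20518 = (46909/28272)*(1/18275) - 2*1/20518 = 46909/516670800 - 1/10259 = -35431369/5300525737200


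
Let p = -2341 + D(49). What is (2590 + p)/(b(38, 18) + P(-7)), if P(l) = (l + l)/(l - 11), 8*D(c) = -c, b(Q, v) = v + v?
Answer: 17487/2648 ≈ 6.6039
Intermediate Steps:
b(Q, v) = 2*v
D(c) = -c/8 (D(c) = (-c)/8 = -c/8)
P(l) = 2*l/(-11 + l) (P(l) = (2*l)/(-11 + l) = 2*l/(-11 + l))
p = -18777/8 (p = -2341 - ⅛*49 = -2341 - 49/8 = -18777/8 ≈ -2347.1)
(2590 + p)/(b(38, 18) + P(-7)) = (2590 - 18777/8)/(2*18 + 2*(-7)/(-11 - 7)) = 1943/(8*(36 + 2*(-7)/(-18))) = 1943/(8*(36 + 2*(-7)*(-1/18))) = 1943/(8*(36 + 7/9)) = 1943/(8*(331/9)) = (1943/8)*(9/331) = 17487/2648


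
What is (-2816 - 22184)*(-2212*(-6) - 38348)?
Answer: 626900000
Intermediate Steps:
(-2816 - 22184)*(-2212*(-6) - 38348) = -25000*(13272 - 38348) = -25000*(-25076) = 626900000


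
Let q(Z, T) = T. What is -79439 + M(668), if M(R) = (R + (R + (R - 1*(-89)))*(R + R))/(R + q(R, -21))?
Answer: -49492565/647 ≈ -76496.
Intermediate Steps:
M(R) = (R + 2*R*(89 + 2*R))/(-21 + R) (M(R) = (R + (R + (R - 1*(-89)))*(R + R))/(R - 21) = (R + (R + (R + 89))*(2*R))/(-21 + R) = (R + (R + (89 + R))*(2*R))/(-21 + R) = (R + (89 + 2*R)*(2*R))/(-21 + R) = (R + 2*R*(89 + 2*R))/(-21 + R))
-79439 + M(668) = -79439 + 668*(179 + 4*668)/(-21 + 668) = -79439 + 668*(179 + 2672)/647 = -79439 + 668*(1/647)*2851 = -79439 + 1904468/647 = -49492565/647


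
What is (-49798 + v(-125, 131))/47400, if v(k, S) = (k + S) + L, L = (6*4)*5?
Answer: -6209/5925 ≈ -1.0479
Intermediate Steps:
L = 120 (L = 24*5 = 120)
v(k, S) = 120 + S + k (v(k, S) = (k + S) + 120 = (S + k) + 120 = 120 + S + k)
(-49798 + v(-125, 131))/47400 = (-49798 + (120 + 131 - 125))/47400 = (-49798 + 126)*(1/47400) = -49672*1/47400 = -6209/5925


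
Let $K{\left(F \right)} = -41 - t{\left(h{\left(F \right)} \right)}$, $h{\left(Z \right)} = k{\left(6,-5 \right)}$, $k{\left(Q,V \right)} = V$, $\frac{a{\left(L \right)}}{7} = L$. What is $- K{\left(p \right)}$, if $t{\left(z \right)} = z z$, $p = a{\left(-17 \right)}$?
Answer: $66$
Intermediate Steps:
$a{\left(L \right)} = 7 L$
$p = -119$ ($p = 7 \left(-17\right) = -119$)
$h{\left(Z \right)} = -5$
$t{\left(z \right)} = z^{2}$
$K{\left(F \right)} = -66$ ($K{\left(F \right)} = -41 - \left(-5\right)^{2} = -41 - 25 = -66$)
$- K{\left(p \right)} = \left(-1\right) \left(-66\right) = 66$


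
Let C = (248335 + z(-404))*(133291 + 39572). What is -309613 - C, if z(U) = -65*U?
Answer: -47467625098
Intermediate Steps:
C = 47467315485 (C = (248335 - 65*(-404))*(133291 + 39572) = (248335 + 26260)*172863 = 274595*172863 = 47467315485)
-309613 - C = -309613 - 1*47467315485 = -309613 - 47467315485 = -47467625098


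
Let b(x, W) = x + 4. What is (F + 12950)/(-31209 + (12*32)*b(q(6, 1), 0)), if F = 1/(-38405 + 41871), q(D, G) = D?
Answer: -4987189/10540106 ≈ -0.47316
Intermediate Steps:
b(x, W) = 4 + x
F = 1/3466 ≈ 0.00028852
(F + 12950)/(-31209 + (12*32)*b(q(6, 1), 0)) = (1/3466 + 12950)/(-31209 + (12*32)*(4 + 6)) = 44884701/(3466*(-31209 + 384*10)) = 44884701/(3466*(-31209 + 3840)) = (44884701/3466)/(-27369) = (44884701/3466)*(-1/27369) = -4987189/10540106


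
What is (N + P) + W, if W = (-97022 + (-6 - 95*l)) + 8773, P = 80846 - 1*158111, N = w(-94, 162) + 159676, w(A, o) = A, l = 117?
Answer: -17053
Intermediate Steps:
N = 159582 (N = -94 + 159676 = 159582)
P = -77265 (P = 80846 - 158111 = -77265)
W = -99370 (W = (-97022 + (-6 - 95*117)) + 8773 = (-97022 + (-6 - 11115)) + 8773 = (-97022 - 11121) + 8773 = -108143 + 8773 = -99370)
(N + P) + W = (159582 - 77265) - 99370 = 82317 - 99370 = -17053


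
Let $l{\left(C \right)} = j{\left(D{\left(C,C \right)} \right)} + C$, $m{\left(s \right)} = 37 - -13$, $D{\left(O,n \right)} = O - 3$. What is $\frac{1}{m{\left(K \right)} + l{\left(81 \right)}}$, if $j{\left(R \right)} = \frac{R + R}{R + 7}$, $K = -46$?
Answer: $\frac{85}{11291} \approx 0.0075281$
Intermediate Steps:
$D{\left(O,n \right)} = -3 + O$ ($D{\left(O,n \right)} = O - 3 = -3 + O$)
$m{\left(s \right)} = 50$ ($m{\left(s \right)} = 37 + 13 = 50$)
$j{\left(R \right)} = \frac{2 R}{7 + R}$
$l{\left(C \right)} = C + \frac{2 \left(-3 + C\right)}{4 + C}$ ($l{\left(C \right)} = \frac{2 \left(-3 + C\right)}{7 + \left(-3 + C\right)} + C = \frac{2 \left(-3 + C\right)}{4 + C} + C = C + \frac{2 \left(-3 + C\right)}{4 + C}$)
$\frac{1}{m{\left(K \right)} + l{\left(81 \right)}} = \frac{1}{50 + \frac{-6 + 81^{2} + 6 \cdot 81}{4 + 81}} = \frac{1}{50 + \frac{-6 + 6561 + 486}{85}} = \frac{1}{50 + \frac{1}{85} \cdot 7041} = \frac{1}{50 + \frac{7041}{85}} = \frac{1}{\frac{11291}{85}} = \frac{85}{11291}$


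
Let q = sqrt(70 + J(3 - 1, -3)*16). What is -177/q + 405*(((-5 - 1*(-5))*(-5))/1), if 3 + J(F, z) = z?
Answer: 177*I*sqrt(26)/26 ≈ 34.713*I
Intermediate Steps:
J(F, z) = -3 + z
q = I*sqrt(26) (q = sqrt(70 + (-3 - 3)*16) = sqrt(70 - 6*16) = sqrt(70 - 96) = sqrt(-26) = I*sqrt(26) ≈ 5.099*I)
-177/q + 405*(((-5 - 1*(-5))*(-5))/1) = -177/(I*sqrt(26)) + 405*(((-5 - 1*(-5))*(-5))/1) = -177*(-I*sqrt(26)/26) + 405*(((-5 + 5)*(-5))*1) = -(-177)*I*sqrt(26)/26 + 405*((0*(-5))*1) = 177*I*sqrt(26)/26 + 405*(0*1) = 177*I*sqrt(26)/26 + 405*0 = 177*I*sqrt(26)/26 + 0 = 177*I*sqrt(26)/26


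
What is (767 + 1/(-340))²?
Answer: 68005686841/115600 ≈ 5.8828e+5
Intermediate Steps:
(767 + 1/(-340))² = (767 - 1/340)² = (260779/340)² = 68005686841/115600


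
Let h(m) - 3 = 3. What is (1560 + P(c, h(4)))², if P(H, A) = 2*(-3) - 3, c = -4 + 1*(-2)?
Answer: 2405601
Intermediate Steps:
h(m) = 6 (h(m) = 3 + 3 = 6)
c = -6 (c = -4 - 2 = -6)
P(H, A) = -9 (P(H, A) = -6 - 3 = -9)
(1560 + P(c, h(4)))² = (1560 - 9)² = 1551² = 2405601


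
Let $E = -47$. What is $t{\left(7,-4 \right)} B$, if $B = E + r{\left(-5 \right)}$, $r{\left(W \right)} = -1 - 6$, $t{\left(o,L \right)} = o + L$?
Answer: $-162$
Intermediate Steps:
$t{\left(o,L \right)} = L + o$
$r{\left(W \right)} = -7$ ($r{\left(W \right)} = -1 - 6 = -7$)
$B = -54$ ($B = -47 - 7 = -54$)
$t{\left(7,-4 \right)} B = \left(-4 + 7\right) \left(-54\right) = 3 \left(-54\right) = -162$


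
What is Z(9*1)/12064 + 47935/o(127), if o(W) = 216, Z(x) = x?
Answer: 72286223/325728 ≈ 221.92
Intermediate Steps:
Z(9*1)/12064 + 47935/o(127) = (9*1)/12064 + 47935/216 = 9*(1/12064) + 47935*(1/216) = 9/12064 + 47935/216 = 72286223/325728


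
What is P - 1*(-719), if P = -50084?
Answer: -49365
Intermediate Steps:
P - 1*(-719) = -50084 - 1*(-719) = -50084 + 719 = -49365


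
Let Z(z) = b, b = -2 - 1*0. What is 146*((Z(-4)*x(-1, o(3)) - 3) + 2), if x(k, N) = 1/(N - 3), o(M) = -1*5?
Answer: -219/2 ≈ -109.50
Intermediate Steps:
b = -2 (b = -2 + 0 = -2)
Z(z) = -2
o(M) = -5
x(k, N) = 1/(-3 + N)
146*((Z(-4)*x(-1, o(3)) - 3) + 2) = 146*((-2/(-3 - 5) - 3) + 2) = 146*((-2/(-8) - 3) + 2) = 146*((-2*(-⅛) - 3) + 2) = 146*((¼ - 3) + 2) = 146*(-11/4 + 2) = 146*(-¾) = -219/2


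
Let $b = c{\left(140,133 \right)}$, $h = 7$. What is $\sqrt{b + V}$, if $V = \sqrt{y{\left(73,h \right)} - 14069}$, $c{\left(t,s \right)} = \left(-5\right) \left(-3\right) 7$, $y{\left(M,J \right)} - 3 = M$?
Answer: $\sqrt{105 + i \sqrt{13993}} \approx 11.471 + 5.1561 i$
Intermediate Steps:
$y{\left(M,J \right)} = 3 + M$
$c{\left(t,s \right)} = 105$ ($c{\left(t,s \right)} = 15 \cdot 7 = 105$)
$b = 105$
$V = i \sqrt{13993}$ ($V = \sqrt{\left(3 + 73\right) - 14069} = \sqrt{76 - 14069} = \sqrt{-13993} = i \sqrt{13993} \approx 118.29 i$)
$\sqrt{b + V} = \sqrt{105 + i \sqrt{13993}}$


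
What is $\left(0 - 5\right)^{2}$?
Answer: $25$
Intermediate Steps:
$\left(0 - 5\right)^{2} = \left(-5\right)^{2} = 25$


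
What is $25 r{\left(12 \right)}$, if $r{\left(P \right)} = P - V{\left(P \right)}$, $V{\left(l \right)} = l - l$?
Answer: $300$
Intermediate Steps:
$V{\left(l \right)} = 0$
$r{\left(P \right)} = P$ ($r{\left(P \right)} = P - 0 = P + 0 = P$)
$25 r{\left(12 \right)} = 25 \cdot 12 = 300$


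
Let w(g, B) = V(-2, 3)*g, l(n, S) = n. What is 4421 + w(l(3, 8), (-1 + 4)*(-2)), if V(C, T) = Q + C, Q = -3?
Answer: 4406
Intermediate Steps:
V(C, T) = -3 + C
w(g, B) = -5*g (w(g, B) = (-3 - 2)*g = -5*g)
4421 + w(l(3, 8), (-1 + 4)*(-2)) = 4421 - 5*3 = 4421 - 15 = 4406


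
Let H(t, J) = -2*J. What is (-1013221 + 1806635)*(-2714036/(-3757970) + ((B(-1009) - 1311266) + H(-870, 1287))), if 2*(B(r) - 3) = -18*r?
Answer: -1945146136200701788/1878985 ≈ -1.0352e+12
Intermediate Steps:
B(r) = 3 - 9*r (B(r) = 3 + (-18*r)/2 = 3 - 9*r)
(-1013221 + 1806635)*(-2714036/(-3757970) + ((B(-1009) - 1311266) + H(-870, 1287))) = (-1013221 + 1806635)*(-2714036/(-3757970) + (((3 - 9*(-1009)) - 1311266) - 2*1287)) = 793414*(-2714036*(-1/3757970) + (((3 + 9081) - 1311266) - 2574)) = 793414*(1357018/1878985 + ((9084 - 1311266) - 2574)) = 793414*(1357018/1878985 + (-1302182 - 2574)) = 793414*(1357018/1878985 - 1304756) = 793414*(-2451615595642/1878985) = -1945146136200701788/1878985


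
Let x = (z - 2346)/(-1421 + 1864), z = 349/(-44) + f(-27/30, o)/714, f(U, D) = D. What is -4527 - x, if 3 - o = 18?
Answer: -10488268499/2319548 ≈ -4521.7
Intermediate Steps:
o = -15 (o = 3 - 1*18 = 3 - 18 = -15)
z = -41641/5236 (z = 349/(-44) - 15/714 = 349*(-1/44) - 15*1/714 = -349/44 - 5/238 = -41641/5236 ≈ -7.9528)
x = -12325297/2319548 (x = (-41641/5236 - 2346)/(-1421 + 1864) = -12325297/5236/443 = -12325297/5236*1/443 = -12325297/2319548 ≈ -5.3137)
-4527 - x = -4527 - 1*(-12325297/2319548) = -4527 + 12325297/2319548 = -10488268499/2319548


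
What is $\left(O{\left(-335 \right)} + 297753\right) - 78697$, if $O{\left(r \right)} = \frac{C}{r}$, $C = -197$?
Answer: $\frac{73383957}{335} \approx 2.1906 \cdot 10^{5}$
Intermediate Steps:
$O{\left(r \right)} = - \frac{197}{r}$
$\left(O{\left(-335 \right)} + 297753\right) - 78697 = \left(- \frac{197}{-335} + 297753\right) - 78697 = \left(\left(-197\right) \left(- \frac{1}{335}\right) + 297753\right) - 78697 = \left(\frac{197}{335} + 297753\right) - 78697 = \frac{99747452}{335} - 78697 = \frac{73383957}{335}$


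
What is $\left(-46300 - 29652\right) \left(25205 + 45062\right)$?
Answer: $-5336919184$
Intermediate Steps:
$\left(-46300 - 29652\right) \left(25205 + 45062\right) = \left(-75952\right) 70267 = -5336919184$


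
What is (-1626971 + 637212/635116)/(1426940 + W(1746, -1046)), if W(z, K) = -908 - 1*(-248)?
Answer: -129164334553/113231656060 ≈ -1.1407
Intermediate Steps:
W(z, K) = -660 (W(z, K) = -908 + 248 = -660)
(-1626971 + 637212/635116)/(1426940 + W(1746, -1046)) = (-1626971 + 637212/635116)/(1426940 - 660) = (-1626971 + 637212*(1/635116))/1426280 = (-1626971 + 159303/158779)*(1/1426280) = -258328669106/158779*1/1426280 = -129164334553/113231656060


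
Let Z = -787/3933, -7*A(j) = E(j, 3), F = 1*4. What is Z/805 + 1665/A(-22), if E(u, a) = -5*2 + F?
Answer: 12300160951/6332130 ≈ 1942.5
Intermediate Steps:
F = 4
E(u, a) = -6 (E(u, a) = -5*2 + 4 = -10 + 4 = -6)
A(j) = 6/7 (A(j) = -1/7*(-6) = 6/7)
Z = -787/3933 (Z = -787*1/3933 = -787/3933 ≈ -0.20010)
Z/805 + 1665/A(-22) = -787/3933/805 + 1665/(6/7) = -787/3933*1/805 + 1665*(7/6) = -787/3166065 + 3885/2 = 12300160951/6332130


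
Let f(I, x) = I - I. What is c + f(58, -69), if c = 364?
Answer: 364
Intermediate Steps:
f(I, x) = 0
c + f(58, -69) = 364 + 0 = 364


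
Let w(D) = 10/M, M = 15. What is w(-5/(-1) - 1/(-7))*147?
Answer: 98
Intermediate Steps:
w(D) = ⅔ (w(D) = 10/15 = 10*(1/15) = ⅔)
w(-5/(-1) - 1/(-7))*147 = (⅔)*147 = 98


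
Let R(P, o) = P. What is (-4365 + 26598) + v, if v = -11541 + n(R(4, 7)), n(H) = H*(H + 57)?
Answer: 10936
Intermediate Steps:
n(H) = H*(57 + H)
v = -11297 (v = -11541 + 4*(57 + 4) = -11541 + 4*61 = -11541 + 244 = -11297)
(-4365 + 26598) + v = (-4365 + 26598) - 11297 = 22233 - 11297 = 10936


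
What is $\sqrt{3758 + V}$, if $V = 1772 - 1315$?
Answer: $\sqrt{4215} \approx 64.923$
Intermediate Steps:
$V = 457$ ($V = 1772 - 1315 = 457$)
$\sqrt{3758 + V} = \sqrt{3758 + 457} = \sqrt{4215}$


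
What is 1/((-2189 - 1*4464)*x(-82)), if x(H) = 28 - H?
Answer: -1/731830 ≈ -1.3664e-6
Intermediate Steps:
1/((-2189 - 1*4464)*x(-82)) = 1/((-2189 - 1*4464)*(28 - 1*(-82))) = 1/((-2189 - 4464)*(28 + 82)) = 1/(-6653*110) = -1/6653*1/110 = -1/731830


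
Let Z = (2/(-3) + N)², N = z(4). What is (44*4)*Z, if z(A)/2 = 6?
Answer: 203456/9 ≈ 22606.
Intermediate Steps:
z(A) = 12 (z(A) = 2*6 = 12)
N = 12
Z = 1156/9 (Z = (2/(-3) + 12)² = (2*(-⅓) + 12)² = (-⅔ + 12)² = (34/3)² = 1156/9 ≈ 128.44)
(44*4)*Z = (44*4)*(1156/9) = 176*(1156/9) = 203456/9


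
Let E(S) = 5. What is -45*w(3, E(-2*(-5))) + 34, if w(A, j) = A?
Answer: -101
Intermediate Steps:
-45*w(3, E(-2*(-5))) + 34 = -45*3 + 34 = -135 + 34 = -101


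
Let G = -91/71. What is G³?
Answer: -753571/357911 ≈ -2.1055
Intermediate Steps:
G = -91/71 (G = -91*1/71 = -91/71 ≈ -1.2817)
G³ = (-91/71)³ = -753571/357911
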